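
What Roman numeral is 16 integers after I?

I = 1
1 + 16 = 17

XVII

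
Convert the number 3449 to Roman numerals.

Convert 3449 to Roman numerals:
  3449 contains 3×1000 (MMM)
  449 contains 1×400 (CD)
  49 contains 1×40 (XL)
  9 contains 1×9 (IX)

MMMCDXLIX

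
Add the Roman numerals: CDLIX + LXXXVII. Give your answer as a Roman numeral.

CDLIX = 459
LXXXVII = 87
459 + 87 = 546

DXLVI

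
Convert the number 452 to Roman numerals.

Convert 452 to Roman numerals:
  452 contains 1×400 (CD)
  52 contains 1×50 (L)
  2 contains 2×1 (II)

CDLII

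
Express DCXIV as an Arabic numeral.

DCXIV: D=500, C=100, X=10, IV=4
500 + 100 + 10 + 4 = 614

614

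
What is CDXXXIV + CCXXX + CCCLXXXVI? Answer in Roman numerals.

CDXXXIV = 434, CCXXX = 230, CCCLXXXVI = 386
434 + 230 = 664
664 + 386 = 1050

ML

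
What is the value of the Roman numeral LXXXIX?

LXXXIX: L=50, X=10, X=10, X=10, IX=9
50 + 10 + 10 + 10 + 9 = 89

89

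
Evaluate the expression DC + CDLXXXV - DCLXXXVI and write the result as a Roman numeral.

DC = 600, CDLXXXV = 485, DCLXXXVI = 686
600 + 485 = 1085
1085 - 686 = 399

CCCXCIX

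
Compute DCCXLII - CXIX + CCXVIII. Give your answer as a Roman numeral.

DCCXLII = 742, CXIX = 119, CCXVIII = 218
742 - 119 = 623
623 + 218 = 841

DCCCXLI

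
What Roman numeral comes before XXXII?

XXXII = 32; previous is 31

XXXI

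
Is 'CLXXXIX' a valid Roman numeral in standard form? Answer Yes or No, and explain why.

'CLXXXIX': Check the rules: uses only the symbols I, V, X, L, C, D, M; no symbol is repeated more than three times in a row; V, L and D each appear at most once; the only place a smaller symbol precedes a larger one is the allowed subtractive pair IX, the symbol right after such a pair (if any) is smaller than the pair's first symbol, and otherwise the values never increase from left to right. Value: C (100) + L (50) + X (10) + X (10) + X (10) + IX (9) = 189. So it is a valid standard Roman numeral.

Yes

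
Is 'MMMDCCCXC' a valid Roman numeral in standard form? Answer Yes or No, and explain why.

'MMMDCCCXC': Check the rules: uses only the symbols I, V, X, L, C, D, M; no symbol is repeated more than three times in a row; V, L and D each appear at most once; the only place a smaller symbol precedes a larger one is the allowed subtractive pair XC, the symbol right after such a pair (if any) is smaller than the pair's first symbol, and otherwise the values never increase from left to right. Value: M (1000) + M (1000) + M (1000) + D (500) + C (100) + C (100) + C (100) + XC (90) = 3890. So it is a valid standard Roman numeral.

Yes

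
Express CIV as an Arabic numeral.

CIV: C=100, IV=4
100 + 4 = 104

104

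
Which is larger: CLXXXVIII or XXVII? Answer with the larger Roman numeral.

CLXXXVIII = 188
XXVII = 27
188 is larger

CLXXXVIII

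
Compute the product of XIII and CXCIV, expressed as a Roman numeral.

XIII = 13
CXCIV = 194
13 × 194 = 2522

MMDXXII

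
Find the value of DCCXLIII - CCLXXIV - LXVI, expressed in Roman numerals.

DCCXLIII = 743, CCLXXIV = 274, LXVI = 66
743 - 274 = 469
469 - 66 = 403

CDIII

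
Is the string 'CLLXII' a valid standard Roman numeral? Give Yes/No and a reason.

'CLLXII': L should not appear more than once

No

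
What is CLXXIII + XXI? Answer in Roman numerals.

CLXXIII = 173
XXI = 21
173 + 21 = 194

CXCIV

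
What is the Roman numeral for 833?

Convert 833 to Roman numerals:
  833 contains 1×500 (D)
  333 contains 3×100 (CCC)
  33 contains 3×10 (XXX)
  3 contains 3×1 (III)

DCCCXXXIII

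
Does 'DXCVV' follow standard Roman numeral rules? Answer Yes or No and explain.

'DXCVV': V should not appear more than once

No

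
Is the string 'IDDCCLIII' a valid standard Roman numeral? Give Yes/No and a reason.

'IDDCCLIII': D should not appear more than once

No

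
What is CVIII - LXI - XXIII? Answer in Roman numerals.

CVIII = 108, LXI = 61, XXIII = 23
108 - 61 = 47
47 - 23 = 24

XXIV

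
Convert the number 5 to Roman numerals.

Convert 5 to Roman numerals:
  5 contains 1×5 (V)

V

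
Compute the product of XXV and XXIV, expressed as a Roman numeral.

XXV = 25
XXIV = 24
25 × 24 = 600

DC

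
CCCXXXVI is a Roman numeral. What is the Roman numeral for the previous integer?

CCCXXXVI = 336, so the previous integer is 336 - 1 = 335

CCCXXXV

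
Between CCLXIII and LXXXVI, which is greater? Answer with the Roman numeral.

CCLXIII = 263
LXXXVI = 86
263 is larger

CCLXIII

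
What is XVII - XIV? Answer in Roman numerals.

XVII = 17
XIV = 14
17 - 14 = 3

III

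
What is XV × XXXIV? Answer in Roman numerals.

XV = 15
XXXIV = 34
15 × 34 = 510

DX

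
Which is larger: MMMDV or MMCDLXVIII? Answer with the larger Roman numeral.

MMMDV = 3505
MMCDLXVIII = 2468
3505 is larger

MMMDV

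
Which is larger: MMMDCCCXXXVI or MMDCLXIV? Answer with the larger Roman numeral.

MMMDCCCXXXVI = 3836
MMDCLXIV = 2664
3836 is larger

MMMDCCCXXXVI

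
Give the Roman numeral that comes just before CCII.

CCII = 202, so the previous integer is 202 - 1 = 201

CCI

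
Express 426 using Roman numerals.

Convert 426 to Roman numerals:
  426 contains 1×400 (CD)
  26 contains 2×10 (XX)
  6 contains 1×5 (V)
  1 contains 1×1 (I)

CDXXVI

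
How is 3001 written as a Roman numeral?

Convert 3001 to Roman numerals:
  3001 contains 3×1000 (MMM)
  1 contains 1×1 (I)

MMMI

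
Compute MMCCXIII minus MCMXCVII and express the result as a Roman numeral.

MMCCXIII = 2213
MCMXCVII = 1997
2213 - 1997 = 216

CCXVI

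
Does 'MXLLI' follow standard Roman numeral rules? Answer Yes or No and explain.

'MXLLI': L should not appear more than once

No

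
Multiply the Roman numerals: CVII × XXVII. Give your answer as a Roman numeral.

CVII = 107
XXVII = 27
107 × 27 = 2889

MMDCCCLXXXIX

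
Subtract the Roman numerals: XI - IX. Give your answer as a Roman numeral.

XI = 11
IX = 9
11 - 9 = 2

II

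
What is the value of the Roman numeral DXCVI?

DXCVI: D=500, XC=90, V=5, I=1
500 + 90 + 5 + 1 = 596

596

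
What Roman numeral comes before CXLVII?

CXLVII = 147, so the previous integer is 147 - 1 = 146

CXLVI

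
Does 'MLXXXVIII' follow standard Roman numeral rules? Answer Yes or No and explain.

'MLXXXVIII': Check the rules: uses only the symbols I, V, X, L, C, D, M; no symbol is repeated more than three times in a row; V, L and D each appear at most once; no smaller symbol precedes a larger one (values never increase from left to right). Value: M (1000) + L (50) + X (10) + X (10) + X (10) + V (5) + I (1) + I (1) + I (1) = 1088. So it is a valid standard Roman numeral.

Yes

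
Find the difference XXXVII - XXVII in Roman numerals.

XXXVII = 37
XXVII = 27
37 - 27 = 10

X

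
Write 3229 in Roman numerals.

Convert 3229 to Roman numerals:
  3229 contains 3×1000 (MMM)
  229 contains 2×100 (CC)
  29 contains 2×10 (XX)
  9 contains 1×9 (IX)

MMMCCXXIX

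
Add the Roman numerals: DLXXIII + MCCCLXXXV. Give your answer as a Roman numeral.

DLXXIII = 573
MCCCLXXXV = 1385
573 + 1385 = 1958

MCMLVIII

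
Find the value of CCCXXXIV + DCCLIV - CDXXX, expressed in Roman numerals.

CCCXXXIV = 334, DCCLIV = 754, CDXXX = 430
334 + 754 = 1088
1088 - 430 = 658

DCLVIII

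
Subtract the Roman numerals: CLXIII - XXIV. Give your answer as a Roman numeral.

CLXIII = 163
XXIV = 24
163 - 24 = 139

CXXXIX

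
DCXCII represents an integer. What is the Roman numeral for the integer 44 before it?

DCXCII = 692
692 - 44 = 648

DCXLVIII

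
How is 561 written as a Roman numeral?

Convert 561 to Roman numerals:
  561 contains 1×500 (D)
  61 contains 1×50 (L)
  11 contains 1×10 (X)
  1 contains 1×1 (I)

DLXI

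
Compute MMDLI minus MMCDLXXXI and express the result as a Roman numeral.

MMDLI = 2551
MMCDLXXXI = 2481
2551 - 2481 = 70

LXX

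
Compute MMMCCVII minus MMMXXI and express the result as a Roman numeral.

MMMCCVII = 3207
MMMXXI = 3021
3207 - 3021 = 186

CLXXXVI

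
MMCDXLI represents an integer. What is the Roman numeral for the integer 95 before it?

MMCDXLI = 2441
2441 - 95 = 2346

MMCCCXLVI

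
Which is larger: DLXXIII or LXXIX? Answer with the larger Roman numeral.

DLXXIII = 573
LXXIX = 79
573 is larger

DLXXIII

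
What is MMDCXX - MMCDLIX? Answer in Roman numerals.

MMDCXX = 2620
MMCDLIX = 2459
2620 - 2459 = 161

CLXI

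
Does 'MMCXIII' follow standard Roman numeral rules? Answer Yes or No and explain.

'MMCXIII': Check the rules: uses only the symbols I, V, X, L, C, D, M; no symbol is repeated more than three times in a row; V, L and D each appear at most once; no smaller symbol precedes a larger one (values never increase from left to right). Value: M (1000) + M (1000) + C (100) + X (10) + I (1) + I (1) + I (1) = 2113. So it is a valid standard Roman numeral.

Yes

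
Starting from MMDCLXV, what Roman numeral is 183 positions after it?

MMDCLXV = 2665
2665 + 183 = 2848

MMDCCCXLVIII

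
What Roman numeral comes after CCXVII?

CCXVII = 217; next is 218

CCXVIII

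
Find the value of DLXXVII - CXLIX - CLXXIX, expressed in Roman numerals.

DLXXVII = 577, CXLIX = 149, CLXXIX = 179
577 - 149 = 428
428 - 179 = 249

CCXLIX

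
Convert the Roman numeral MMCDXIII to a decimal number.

MMCDXIII: M=1000, M=1000, CD=400, X=10, I=1, I=1, I=1
1000 + 1000 + 400 + 10 + 1 + 1 + 1 = 2413

2413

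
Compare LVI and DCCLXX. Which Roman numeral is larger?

LVI = 56
DCCLXX = 770
770 is larger

DCCLXX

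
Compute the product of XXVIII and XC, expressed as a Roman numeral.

XXVIII = 28
XC = 90
28 × 90 = 2520

MMDXX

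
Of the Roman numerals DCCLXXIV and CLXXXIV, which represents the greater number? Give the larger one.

DCCLXXIV = 774
CLXXXIV = 184
774 is larger

DCCLXXIV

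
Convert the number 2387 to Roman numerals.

Convert 2387 to Roman numerals:
  2387 contains 2×1000 (MM)
  387 contains 3×100 (CCC)
  87 contains 1×50 (L)
  37 contains 3×10 (XXX)
  7 contains 1×5 (V)
  2 contains 2×1 (II)

MMCCCLXXXVII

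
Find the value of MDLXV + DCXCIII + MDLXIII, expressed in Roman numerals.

MDLXV = 1565, DCXCIII = 693, MDLXIII = 1563
1565 + 693 = 2258
2258 + 1563 = 3821

MMMDCCCXXI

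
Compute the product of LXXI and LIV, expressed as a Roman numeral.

LXXI = 71
LIV = 54
71 × 54 = 3834

MMMDCCCXXXIV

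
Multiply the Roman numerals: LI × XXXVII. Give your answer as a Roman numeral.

LI = 51
XXXVII = 37
51 × 37 = 1887

MDCCCLXXXVII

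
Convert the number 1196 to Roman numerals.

Convert 1196 to Roman numerals:
  1196 contains 1×1000 (M)
  196 contains 1×100 (C)
  96 contains 1×90 (XC)
  6 contains 1×5 (V)
  1 contains 1×1 (I)

MCXCVI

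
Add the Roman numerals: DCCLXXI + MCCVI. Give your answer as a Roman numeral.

DCCLXXI = 771
MCCVI = 1206
771 + 1206 = 1977

MCMLXXVII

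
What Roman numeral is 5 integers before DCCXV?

DCCXV = 715
715 - 5 = 710

DCCX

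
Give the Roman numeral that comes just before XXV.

XXV = 25, so the previous integer is 25 - 1 = 24

XXIV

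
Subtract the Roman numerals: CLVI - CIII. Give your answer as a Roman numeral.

CLVI = 156
CIII = 103
156 - 103 = 53

LIII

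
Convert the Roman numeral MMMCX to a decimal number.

MMMCX: M=1000, M=1000, M=1000, C=100, X=10
1000 + 1000 + 1000 + 100 + 10 = 3110

3110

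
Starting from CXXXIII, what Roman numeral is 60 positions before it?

CXXXIII = 133
133 - 60 = 73

LXXIII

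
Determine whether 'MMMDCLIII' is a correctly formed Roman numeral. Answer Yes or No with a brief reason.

'MMMDCLIII': Check the rules: uses only the symbols I, V, X, L, C, D, M; no symbol is repeated more than three times in a row; V, L and D each appear at most once; no smaller symbol precedes a larger one (values never increase from left to right). Value: M (1000) + M (1000) + M (1000) + D (500) + C (100) + L (50) + I (1) + I (1) + I (1) = 3653. So it is a valid standard Roman numeral.

Yes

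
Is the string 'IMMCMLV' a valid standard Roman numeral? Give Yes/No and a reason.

'IMMCMLV': Invalid subtractive combination: IM

No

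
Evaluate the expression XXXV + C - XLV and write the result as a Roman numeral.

XXXV = 35, C = 100, XLV = 45
35 + 100 = 135
135 - 45 = 90

XC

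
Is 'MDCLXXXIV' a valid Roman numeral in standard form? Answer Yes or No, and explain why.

'MDCLXXXIV': Check the rules: uses only the symbols I, V, X, L, C, D, M; no symbol is repeated more than three times in a row; V, L and D each appear at most once; the only place a smaller symbol precedes a larger one is the allowed subtractive pair IV, the symbol right after such a pair (if any) is smaller than the pair's first symbol, and otherwise the values never increase from left to right. Value: M (1000) + D (500) + C (100) + L (50) + X (10) + X (10) + X (10) + IV (4) = 1684. So it is a valid standard Roman numeral.

Yes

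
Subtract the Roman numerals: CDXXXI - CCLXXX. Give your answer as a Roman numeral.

CDXXXI = 431
CCLXXX = 280
431 - 280 = 151

CLI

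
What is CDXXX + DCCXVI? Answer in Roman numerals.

CDXXX = 430
DCCXVI = 716
430 + 716 = 1146

MCXLVI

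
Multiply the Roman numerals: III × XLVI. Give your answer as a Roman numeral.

III = 3
XLVI = 46
3 × 46 = 138

CXXXVIII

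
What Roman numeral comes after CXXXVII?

CXXXVII = 137; next is 138

CXXXVIII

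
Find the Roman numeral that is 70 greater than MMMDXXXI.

MMMDXXXI = 3531
3531 + 70 = 3601

MMMDCI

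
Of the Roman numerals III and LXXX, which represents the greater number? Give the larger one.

III = 3
LXXX = 80
80 is larger

LXXX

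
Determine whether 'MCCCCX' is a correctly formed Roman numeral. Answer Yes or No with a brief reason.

'MCCCCX': More than 3 consecutive C's

No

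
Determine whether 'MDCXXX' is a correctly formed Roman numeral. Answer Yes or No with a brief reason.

'MDCXXX': Check the rules: uses only the symbols I, V, X, L, C, D, M; no symbol is repeated more than three times in a row; V, L and D each appear at most once; no smaller symbol precedes a larger one (values never increase from left to right). Value: M (1000) + D (500) + C (100) + X (10) + X (10) + X (10) = 1630. So it is a valid standard Roman numeral.

Yes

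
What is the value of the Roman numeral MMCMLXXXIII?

MMCMLXXXIII: M=1000, M=1000, CM=900, L=50, X=10, X=10, X=10, I=1, I=1, I=1
1000 + 1000 + 900 + 50 + 10 + 10 + 10 + 1 + 1 + 1 = 2983

2983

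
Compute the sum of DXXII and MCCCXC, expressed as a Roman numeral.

DXXII = 522
MCCCXC = 1390
522 + 1390 = 1912

MCMXII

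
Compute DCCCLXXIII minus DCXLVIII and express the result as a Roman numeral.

DCCCLXXIII = 873
DCXLVIII = 648
873 - 648 = 225

CCXXV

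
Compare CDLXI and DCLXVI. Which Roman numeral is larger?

CDLXI = 461
DCLXVI = 666
666 is larger

DCLXVI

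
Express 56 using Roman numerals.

Convert 56 to Roman numerals:
  56 contains 1×50 (L)
  6 contains 1×5 (V)
  1 contains 1×1 (I)

LVI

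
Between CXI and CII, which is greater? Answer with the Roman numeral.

CXI = 111
CII = 102
111 is larger

CXI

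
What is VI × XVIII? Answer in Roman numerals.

VI = 6
XVIII = 18
6 × 18 = 108

CVIII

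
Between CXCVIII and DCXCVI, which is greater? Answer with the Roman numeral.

CXCVIII = 198
DCXCVI = 696
696 is larger

DCXCVI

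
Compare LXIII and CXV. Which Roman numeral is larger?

LXIII = 63
CXV = 115
115 is larger

CXV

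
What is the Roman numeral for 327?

Convert 327 to Roman numerals:
  327 contains 3×100 (CCC)
  27 contains 2×10 (XX)
  7 contains 1×5 (V)
  2 contains 2×1 (II)

CCCXXVII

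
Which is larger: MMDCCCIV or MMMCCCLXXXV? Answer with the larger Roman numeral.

MMDCCCIV = 2804
MMMCCCLXXXV = 3385
3385 is larger

MMMCCCLXXXV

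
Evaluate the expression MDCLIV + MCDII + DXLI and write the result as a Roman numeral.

MDCLIV = 1654, MCDII = 1402, DXLI = 541
1654 + 1402 = 3056
3056 + 541 = 3597

MMMDXCVII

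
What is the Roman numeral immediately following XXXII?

XXXII = 32; next is 33

XXXIII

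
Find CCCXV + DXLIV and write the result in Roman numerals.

CCCXV = 315
DXLIV = 544
315 + 544 = 859

DCCCLIX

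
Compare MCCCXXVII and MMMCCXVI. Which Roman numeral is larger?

MCCCXXVII = 1327
MMMCCXVI = 3216
3216 is larger

MMMCCXVI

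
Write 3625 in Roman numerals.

Convert 3625 to Roman numerals:
  3625 contains 3×1000 (MMM)
  625 contains 1×500 (D)
  125 contains 1×100 (C)
  25 contains 2×10 (XX)
  5 contains 1×5 (V)

MMMDCXXV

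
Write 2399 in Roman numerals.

Convert 2399 to Roman numerals:
  2399 contains 2×1000 (MM)
  399 contains 3×100 (CCC)
  99 contains 1×90 (XC)
  9 contains 1×9 (IX)

MMCCCXCIX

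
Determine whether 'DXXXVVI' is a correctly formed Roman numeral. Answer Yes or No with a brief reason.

'DXXXVVI': V should not appear more than once

No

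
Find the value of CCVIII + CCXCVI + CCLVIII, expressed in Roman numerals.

CCVIII = 208, CCXCVI = 296, CCLVIII = 258
208 + 296 = 504
504 + 258 = 762

DCCLXII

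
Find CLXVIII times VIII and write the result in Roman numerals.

CLXVIII = 168
VIII = 8
168 × 8 = 1344

MCCCXLIV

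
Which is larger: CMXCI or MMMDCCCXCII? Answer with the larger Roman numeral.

CMXCI = 991
MMMDCCCXCII = 3892
3892 is larger

MMMDCCCXCII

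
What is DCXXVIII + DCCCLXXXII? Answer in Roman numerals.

DCXXVIII = 628
DCCCLXXXII = 882
628 + 882 = 1510

MDX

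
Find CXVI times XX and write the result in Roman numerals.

CXVI = 116
XX = 20
116 × 20 = 2320

MMCCCXX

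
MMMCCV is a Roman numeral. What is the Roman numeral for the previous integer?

MMMCCV = 3205; previous is 3204

MMMCCIV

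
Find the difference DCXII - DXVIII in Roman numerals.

DCXII = 612
DXVIII = 518
612 - 518 = 94

XCIV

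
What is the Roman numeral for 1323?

Convert 1323 to Roman numerals:
  1323 contains 1×1000 (M)
  323 contains 3×100 (CCC)
  23 contains 2×10 (XX)
  3 contains 3×1 (III)

MCCCXXIII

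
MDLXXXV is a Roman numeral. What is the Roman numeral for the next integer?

MDLXXXV = 1585; next is 1586

MDLXXXVI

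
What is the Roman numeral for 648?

Convert 648 to Roman numerals:
  648 contains 1×500 (D)
  148 contains 1×100 (C)
  48 contains 1×40 (XL)
  8 contains 1×5 (V)
  3 contains 3×1 (III)

DCXLVIII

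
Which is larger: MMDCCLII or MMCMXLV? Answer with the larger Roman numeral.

MMDCCLII = 2752
MMCMXLV = 2945
2945 is larger

MMCMXLV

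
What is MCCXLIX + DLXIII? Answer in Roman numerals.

MCCXLIX = 1249
DLXIII = 563
1249 + 563 = 1812

MDCCCXII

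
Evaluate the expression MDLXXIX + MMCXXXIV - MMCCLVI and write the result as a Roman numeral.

MDLXXIX = 1579, MMCXXXIV = 2134, MMCCLVI = 2256
1579 + 2134 = 3713
3713 - 2256 = 1457

MCDLVII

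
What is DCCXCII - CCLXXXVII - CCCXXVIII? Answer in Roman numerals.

DCCXCII = 792, CCLXXXVII = 287, CCCXXVIII = 328
792 - 287 = 505
505 - 328 = 177

CLXXVII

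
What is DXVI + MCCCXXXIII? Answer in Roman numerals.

DXVI = 516
MCCCXXXIII = 1333
516 + 1333 = 1849

MDCCCXLIX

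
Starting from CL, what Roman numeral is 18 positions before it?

CL = 150
150 - 18 = 132

CXXXII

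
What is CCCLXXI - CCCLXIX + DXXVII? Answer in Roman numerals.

CCCLXXI = 371, CCCLXIX = 369, DXXVII = 527
371 - 369 = 2
2 + 527 = 529

DXXIX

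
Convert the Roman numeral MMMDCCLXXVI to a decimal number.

MMMDCCLXXVI: M=1000, M=1000, M=1000, D=500, C=100, C=100, L=50, X=10, X=10, V=5, I=1
1000 + 1000 + 1000 + 500 + 100 + 100 + 50 + 10 + 10 + 5 + 1 = 3776

3776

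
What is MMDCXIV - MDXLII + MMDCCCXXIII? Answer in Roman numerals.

MMDCXIV = 2614, MDXLII = 1542, MMDCCCXXIII = 2823
2614 - 1542 = 1072
1072 + 2823 = 3895

MMMDCCCXCV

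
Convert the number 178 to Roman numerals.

Convert 178 to Roman numerals:
  178 contains 1×100 (C)
  78 contains 1×50 (L)
  28 contains 2×10 (XX)
  8 contains 1×5 (V)
  3 contains 3×1 (III)

CLXXVIII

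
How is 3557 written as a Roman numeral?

Convert 3557 to Roman numerals:
  3557 contains 3×1000 (MMM)
  557 contains 1×500 (D)
  57 contains 1×50 (L)
  7 contains 1×5 (V)
  2 contains 2×1 (II)

MMMDLVII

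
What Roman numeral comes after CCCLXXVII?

CCCLXXVII = 377, so the next integer is 377 + 1 = 378

CCCLXXVIII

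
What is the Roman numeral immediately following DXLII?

DXLII = 542, so the next integer is 542 + 1 = 543

DXLIII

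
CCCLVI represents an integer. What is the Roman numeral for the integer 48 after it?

CCCLVI = 356
356 + 48 = 404

CDIV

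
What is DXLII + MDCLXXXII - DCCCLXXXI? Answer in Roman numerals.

DXLII = 542, MDCLXXXII = 1682, DCCCLXXXI = 881
542 + 1682 = 2224
2224 - 881 = 1343

MCCCXLIII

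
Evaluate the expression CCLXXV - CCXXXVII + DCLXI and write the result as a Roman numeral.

CCLXXV = 275, CCXXXVII = 237, DCLXI = 661
275 - 237 = 38
38 + 661 = 699

DCXCIX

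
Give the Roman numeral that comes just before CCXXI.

CCXXI = 221; previous is 220

CCXX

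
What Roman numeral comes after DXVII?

DXVII = 517; next is 518

DXVIII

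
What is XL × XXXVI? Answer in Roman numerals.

XL = 40
XXXVI = 36
40 × 36 = 1440

MCDXL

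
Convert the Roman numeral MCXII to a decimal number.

MCXII: M=1000, C=100, X=10, I=1, I=1
1000 + 100 + 10 + 1 + 1 = 1112

1112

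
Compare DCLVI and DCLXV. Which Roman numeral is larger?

DCLVI = 656
DCLXV = 665
665 is larger

DCLXV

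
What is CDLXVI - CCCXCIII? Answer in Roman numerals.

CDLXVI = 466
CCCXCIII = 393
466 - 393 = 73

LXXIII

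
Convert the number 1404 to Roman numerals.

Convert 1404 to Roman numerals:
  1404 contains 1×1000 (M)
  404 contains 1×400 (CD)
  4 contains 1×4 (IV)

MCDIV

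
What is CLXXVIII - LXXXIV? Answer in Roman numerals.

CLXXVIII = 178
LXXXIV = 84
178 - 84 = 94

XCIV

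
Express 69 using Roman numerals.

Convert 69 to Roman numerals:
  69 contains 1×50 (L)
  19 contains 1×10 (X)
  9 contains 1×9 (IX)

LXIX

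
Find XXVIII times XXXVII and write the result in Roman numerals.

XXVIII = 28
XXXVII = 37
28 × 37 = 1036

MXXXVI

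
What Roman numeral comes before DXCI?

DXCI = 591; previous is 590

DXC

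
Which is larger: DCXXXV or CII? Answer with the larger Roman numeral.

DCXXXV = 635
CII = 102
635 is larger

DCXXXV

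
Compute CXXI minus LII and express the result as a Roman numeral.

CXXI = 121
LII = 52
121 - 52 = 69

LXIX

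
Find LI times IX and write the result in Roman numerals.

LI = 51
IX = 9
51 × 9 = 459

CDLIX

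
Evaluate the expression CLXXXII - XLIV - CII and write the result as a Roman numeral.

CLXXXII = 182, XLIV = 44, CII = 102
182 - 44 = 138
138 - 102 = 36

XXXVI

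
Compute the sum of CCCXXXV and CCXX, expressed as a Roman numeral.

CCCXXXV = 335
CCXX = 220
335 + 220 = 555

DLV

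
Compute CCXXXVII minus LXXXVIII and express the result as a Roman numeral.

CCXXXVII = 237
LXXXVIII = 88
237 - 88 = 149

CXLIX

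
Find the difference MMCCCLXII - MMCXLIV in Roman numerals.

MMCCCLXII = 2362
MMCXLIV = 2144
2362 - 2144 = 218

CCXVIII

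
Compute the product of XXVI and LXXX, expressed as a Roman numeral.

XXVI = 26
LXXX = 80
26 × 80 = 2080

MMLXXX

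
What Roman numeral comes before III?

III = 3, so the previous integer is 3 - 1 = 2

II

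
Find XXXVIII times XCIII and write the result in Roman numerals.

XXXVIII = 38
XCIII = 93
38 × 93 = 3534

MMMDXXXIV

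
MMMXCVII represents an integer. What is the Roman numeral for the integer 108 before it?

MMMXCVII = 3097
3097 - 108 = 2989

MMCMLXXXIX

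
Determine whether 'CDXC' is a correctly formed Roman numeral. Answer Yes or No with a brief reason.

'CDXC': Check the rules: uses only the symbols I, V, X, L, C, D, M; no symbol is repeated more than three times in a row; V, L and D each appear at most once; the only places a smaller symbol precedes a larger one are the allowed subtractive pairs CD, XC, the symbol right after such a pair (if any) is smaller than the pair's first symbol, and otherwise the values never increase from left to right. Value: CD (400) + XC (90) = 490. So it is a valid standard Roman numeral.

Yes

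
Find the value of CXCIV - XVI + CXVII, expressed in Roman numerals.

CXCIV = 194, XVI = 16, CXVII = 117
194 - 16 = 178
178 + 117 = 295

CCXCV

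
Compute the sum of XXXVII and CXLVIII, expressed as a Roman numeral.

XXXVII = 37
CXLVIII = 148
37 + 148 = 185

CLXXXV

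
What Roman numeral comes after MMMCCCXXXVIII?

MMMCCCXXXVIII = 3338; next is 3339

MMMCCCXXXIX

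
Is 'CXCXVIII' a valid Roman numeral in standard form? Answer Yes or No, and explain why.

'CXCXVIII': X cannot come right after the subtractive pair XC: once X is subtracted in XC, the next symbol must be smaller than X

No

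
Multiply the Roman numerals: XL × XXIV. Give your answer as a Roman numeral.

XL = 40
XXIV = 24
40 × 24 = 960

CMLX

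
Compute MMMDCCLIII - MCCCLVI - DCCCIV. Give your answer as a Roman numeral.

MMMDCCLIII = 3753, MCCCLVI = 1356, DCCCIV = 804
3753 - 1356 = 2397
2397 - 804 = 1593

MDXCIII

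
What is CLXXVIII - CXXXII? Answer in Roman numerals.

CLXXVIII = 178
CXXXII = 132
178 - 132 = 46

XLVI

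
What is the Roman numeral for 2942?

Convert 2942 to Roman numerals:
  2942 contains 2×1000 (MM)
  942 contains 1×900 (CM)
  42 contains 1×40 (XL)
  2 contains 2×1 (II)

MMCMXLII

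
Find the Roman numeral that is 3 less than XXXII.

XXXII = 32
32 - 3 = 29

XXIX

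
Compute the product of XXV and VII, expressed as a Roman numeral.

XXV = 25
VII = 7
25 × 7 = 175

CLXXV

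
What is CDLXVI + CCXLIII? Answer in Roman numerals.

CDLXVI = 466
CCXLIII = 243
466 + 243 = 709

DCCIX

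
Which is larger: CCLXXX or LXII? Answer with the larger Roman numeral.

CCLXXX = 280
LXII = 62
280 is larger

CCLXXX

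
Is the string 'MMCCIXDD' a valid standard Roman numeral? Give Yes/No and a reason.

'MMCCIXDD': D should not appear more than once

No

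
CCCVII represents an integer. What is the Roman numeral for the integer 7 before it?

CCCVII = 307
307 - 7 = 300

CCC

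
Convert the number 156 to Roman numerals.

Convert 156 to Roman numerals:
  156 contains 1×100 (C)
  56 contains 1×50 (L)
  6 contains 1×5 (V)
  1 contains 1×1 (I)

CLVI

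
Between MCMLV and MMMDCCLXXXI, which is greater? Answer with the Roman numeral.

MCMLV = 1955
MMMDCCLXXXI = 3781
3781 is larger

MMMDCCLXXXI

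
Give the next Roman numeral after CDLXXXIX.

CDLXXXIX = 489; next is 490

CDXC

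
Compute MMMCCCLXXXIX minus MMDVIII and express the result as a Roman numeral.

MMMCCCLXXXIX = 3389
MMDVIII = 2508
3389 - 2508 = 881

DCCCLXXXI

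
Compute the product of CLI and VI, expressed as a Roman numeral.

CLI = 151
VI = 6
151 × 6 = 906

CMVI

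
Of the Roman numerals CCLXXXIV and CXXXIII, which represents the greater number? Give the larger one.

CCLXXXIV = 284
CXXXIII = 133
284 is larger

CCLXXXIV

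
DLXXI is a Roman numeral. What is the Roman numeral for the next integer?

DLXXI = 571; next is 572

DLXXII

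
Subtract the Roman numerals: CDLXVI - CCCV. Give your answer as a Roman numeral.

CDLXVI = 466
CCCV = 305
466 - 305 = 161

CLXI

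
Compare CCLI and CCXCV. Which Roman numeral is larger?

CCLI = 251
CCXCV = 295
295 is larger

CCXCV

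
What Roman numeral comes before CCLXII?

CCLXII = 262, so the previous integer is 262 - 1 = 261

CCLXI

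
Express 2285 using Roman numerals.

Convert 2285 to Roman numerals:
  2285 contains 2×1000 (MM)
  285 contains 2×100 (CC)
  85 contains 1×50 (L)
  35 contains 3×10 (XXX)
  5 contains 1×5 (V)

MMCCLXXXV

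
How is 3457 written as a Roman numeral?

Convert 3457 to Roman numerals:
  3457 contains 3×1000 (MMM)
  457 contains 1×400 (CD)
  57 contains 1×50 (L)
  7 contains 1×5 (V)
  2 contains 2×1 (II)

MMMCDLVII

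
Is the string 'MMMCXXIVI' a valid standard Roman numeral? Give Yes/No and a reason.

'MMMCXXIVI': I cannot come right after the subtractive pair IV: once I is subtracted in IV, the next symbol must be smaller than I

No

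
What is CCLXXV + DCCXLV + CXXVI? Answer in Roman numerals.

CCLXXV = 275, DCCXLV = 745, CXXVI = 126
275 + 745 = 1020
1020 + 126 = 1146

MCXLVI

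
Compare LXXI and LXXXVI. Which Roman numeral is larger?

LXXI = 71
LXXXVI = 86
86 is larger

LXXXVI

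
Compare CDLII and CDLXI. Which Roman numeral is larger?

CDLII = 452
CDLXI = 461
461 is larger

CDLXI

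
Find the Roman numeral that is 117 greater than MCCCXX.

MCCCXX = 1320
1320 + 117 = 1437

MCDXXXVII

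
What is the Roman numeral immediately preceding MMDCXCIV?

MMDCXCIV = 2694; previous is 2693

MMDCXCIII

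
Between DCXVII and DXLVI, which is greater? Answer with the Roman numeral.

DCXVII = 617
DXLVI = 546
617 is larger

DCXVII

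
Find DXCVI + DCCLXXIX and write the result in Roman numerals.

DXCVI = 596
DCCLXXIX = 779
596 + 779 = 1375

MCCCLXXV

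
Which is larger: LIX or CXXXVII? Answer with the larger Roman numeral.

LIX = 59
CXXXVII = 137
137 is larger

CXXXVII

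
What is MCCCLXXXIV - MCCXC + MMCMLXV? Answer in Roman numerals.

MCCCLXXXIV = 1384, MCCXC = 1290, MMCMLXV = 2965
1384 - 1290 = 94
94 + 2965 = 3059

MMMLIX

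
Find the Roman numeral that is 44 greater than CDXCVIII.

CDXCVIII = 498
498 + 44 = 542

DXLII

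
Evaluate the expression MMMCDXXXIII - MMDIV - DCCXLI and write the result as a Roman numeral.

MMMCDXXXIII = 3433, MMDIV = 2504, DCCXLI = 741
3433 - 2504 = 929
929 - 741 = 188

CLXXXVIII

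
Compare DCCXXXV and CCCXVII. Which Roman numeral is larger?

DCCXXXV = 735
CCCXVII = 317
735 is larger

DCCXXXV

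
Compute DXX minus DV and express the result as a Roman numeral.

DXX = 520
DV = 505
520 - 505 = 15

XV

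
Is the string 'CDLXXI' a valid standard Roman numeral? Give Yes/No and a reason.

'CDLXXI': Check the rules: uses only the symbols I, V, X, L, C, D, M; no symbol is repeated more than three times in a row; V, L and D each appear at most once; the only place a smaller symbol precedes a larger one is the allowed subtractive pair CD, the symbol right after such a pair (if any) is smaller than the pair's first symbol, and otherwise the values never increase from left to right. Value: CD (400) + L (50) + X (10) + X (10) + I (1) = 471. So it is a valid standard Roman numeral.

Yes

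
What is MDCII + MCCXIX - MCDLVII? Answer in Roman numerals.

MDCII = 1602, MCCXIX = 1219, MCDLVII = 1457
1602 + 1219 = 2821
2821 - 1457 = 1364

MCCCLXIV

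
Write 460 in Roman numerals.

Convert 460 to Roman numerals:
  460 contains 1×400 (CD)
  60 contains 1×50 (L)
  10 contains 1×10 (X)

CDLX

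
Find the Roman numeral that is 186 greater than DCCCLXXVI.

DCCCLXXVI = 876
876 + 186 = 1062

MLXII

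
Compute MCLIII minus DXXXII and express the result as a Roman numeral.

MCLIII = 1153
DXXXII = 532
1153 - 532 = 621

DCXXI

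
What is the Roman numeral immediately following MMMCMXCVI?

MMMCMXCVI = 3996, so the next integer is 3996 + 1 = 3997

MMMCMXCVII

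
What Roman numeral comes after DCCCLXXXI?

DCCCLXXXI = 881; next is 882

DCCCLXXXII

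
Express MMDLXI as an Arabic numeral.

MMDLXI: M=1000, M=1000, D=500, L=50, X=10, I=1
1000 + 1000 + 500 + 50 + 10 + 1 = 2561

2561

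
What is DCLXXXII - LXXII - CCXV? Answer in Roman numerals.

DCLXXXII = 682, LXXII = 72, CCXV = 215
682 - 72 = 610
610 - 215 = 395

CCCXCV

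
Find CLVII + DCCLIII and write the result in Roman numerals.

CLVII = 157
DCCLIII = 753
157 + 753 = 910

CMX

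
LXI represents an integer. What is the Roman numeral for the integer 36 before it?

LXI = 61
61 - 36 = 25

XXV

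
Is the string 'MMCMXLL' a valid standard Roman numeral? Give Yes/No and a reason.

'MMCMXLL': L should not appear more than once

No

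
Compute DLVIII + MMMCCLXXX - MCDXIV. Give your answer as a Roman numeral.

DLVIII = 558, MMMCCLXXX = 3280, MCDXIV = 1414
558 + 3280 = 3838
3838 - 1414 = 2424

MMCDXXIV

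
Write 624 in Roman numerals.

Convert 624 to Roman numerals:
  624 contains 1×500 (D)
  124 contains 1×100 (C)
  24 contains 2×10 (XX)
  4 contains 1×4 (IV)

DCXXIV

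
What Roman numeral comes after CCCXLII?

CCCXLII = 342, so the next integer is 342 + 1 = 343

CCCXLIII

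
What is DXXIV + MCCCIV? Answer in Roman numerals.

DXXIV = 524
MCCCIV = 1304
524 + 1304 = 1828

MDCCCXXVIII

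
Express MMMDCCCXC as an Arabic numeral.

MMMDCCCXC: M=1000, M=1000, M=1000, D=500, C=100, C=100, C=100, XC=90
1000 + 1000 + 1000 + 500 + 100 + 100 + 100 + 90 = 3890

3890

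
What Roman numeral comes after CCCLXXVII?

CCCLXXVII = 377; next is 378

CCCLXXVIII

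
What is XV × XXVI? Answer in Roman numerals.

XV = 15
XXVI = 26
15 × 26 = 390

CCCXC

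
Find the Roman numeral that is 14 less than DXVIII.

DXVIII = 518
518 - 14 = 504

DIV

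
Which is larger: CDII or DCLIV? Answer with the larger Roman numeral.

CDII = 402
DCLIV = 654
654 is larger

DCLIV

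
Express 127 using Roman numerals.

Convert 127 to Roman numerals:
  127 contains 1×100 (C)
  27 contains 2×10 (XX)
  7 contains 1×5 (V)
  2 contains 2×1 (II)

CXXVII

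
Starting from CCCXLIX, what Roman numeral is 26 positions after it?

CCCXLIX = 349
349 + 26 = 375

CCCLXXV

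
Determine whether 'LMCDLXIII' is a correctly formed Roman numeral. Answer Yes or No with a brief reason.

'LMCDLXIII': L should not appear more than once

No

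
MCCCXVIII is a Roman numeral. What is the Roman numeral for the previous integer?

MCCCXVIII = 1318, so the previous integer is 1318 - 1 = 1317

MCCCXVII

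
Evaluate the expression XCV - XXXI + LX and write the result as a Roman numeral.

XCV = 95, XXXI = 31, LX = 60
95 - 31 = 64
64 + 60 = 124

CXXIV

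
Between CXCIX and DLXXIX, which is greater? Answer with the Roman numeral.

CXCIX = 199
DLXXIX = 579
579 is larger

DLXXIX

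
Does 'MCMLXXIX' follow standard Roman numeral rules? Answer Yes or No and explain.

'MCMLXXIX': Check the rules: uses only the symbols I, V, X, L, C, D, M; no symbol is repeated more than three times in a row; V, L and D each appear at most once; the only places a smaller symbol precedes a larger one are the allowed subtractive pairs CM, IX, the symbol right after such a pair (if any) is smaller than the pair's first symbol, and otherwise the values never increase from left to right. Value: M (1000) + CM (900) + L (50) + X (10) + X (10) + IX (9) = 1979. So it is a valid standard Roman numeral.

Yes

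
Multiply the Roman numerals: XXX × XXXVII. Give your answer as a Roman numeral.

XXX = 30
XXXVII = 37
30 × 37 = 1110

MCX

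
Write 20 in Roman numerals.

Convert 20 to Roman numerals:
  20 contains 2×10 (XX)

XX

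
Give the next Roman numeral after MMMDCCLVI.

MMMDCCLVI = 3756, so the next integer is 3756 + 1 = 3757

MMMDCCLVII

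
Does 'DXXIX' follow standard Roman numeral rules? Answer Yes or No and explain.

'DXXIX': Check the rules: uses only the symbols I, V, X, L, C, D, M; no symbol is repeated more than three times in a row; V, L and D each appear at most once; the only place a smaller symbol precedes a larger one is the allowed subtractive pair IX, the symbol right after such a pair (if any) is smaller than the pair's first symbol, and otherwise the values never increase from left to right. Value: D (500) + X (10) + X (10) + IX (9) = 529. So it is a valid standard Roman numeral.

Yes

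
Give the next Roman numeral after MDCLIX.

MDCLIX = 1659; next is 1660

MDCLX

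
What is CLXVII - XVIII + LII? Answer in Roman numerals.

CLXVII = 167, XVIII = 18, LII = 52
167 - 18 = 149
149 + 52 = 201

CCI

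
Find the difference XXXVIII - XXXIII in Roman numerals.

XXXVIII = 38
XXXIII = 33
38 - 33 = 5

V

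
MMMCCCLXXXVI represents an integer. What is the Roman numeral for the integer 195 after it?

MMMCCCLXXXVI = 3386
3386 + 195 = 3581

MMMDLXXXI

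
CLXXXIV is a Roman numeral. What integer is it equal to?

CLXXXIV: C=100, L=50, X=10, X=10, X=10, IV=4
100 + 50 + 10 + 10 + 10 + 4 = 184

184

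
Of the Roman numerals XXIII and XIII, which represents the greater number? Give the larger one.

XXIII = 23
XIII = 13
23 is larger

XXIII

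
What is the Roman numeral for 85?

Convert 85 to Roman numerals:
  85 contains 1×50 (L)
  35 contains 3×10 (XXX)
  5 contains 1×5 (V)

LXXXV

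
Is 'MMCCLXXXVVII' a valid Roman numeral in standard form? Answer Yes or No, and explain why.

'MMCCLXXXVVII': V should not appear more than once

No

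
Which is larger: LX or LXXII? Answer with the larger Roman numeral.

LX = 60
LXXII = 72
72 is larger

LXXII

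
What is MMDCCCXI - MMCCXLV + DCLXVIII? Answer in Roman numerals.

MMDCCCXI = 2811, MMCCXLV = 2245, DCLXVIII = 668
2811 - 2245 = 566
566 + 668 = 1234

MCCXXXIV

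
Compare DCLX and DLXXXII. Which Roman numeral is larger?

DCLX = 660
DLXXXII = 582
660 is larger

DCLX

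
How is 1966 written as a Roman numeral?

Convert 1966 to Roman numerals:
  1966 contains 1×1000 (M)
  966 contains 1×900 (CM)
  66 contains 1×50 (L)
  16 contains 1×10 (X)
  6 contains 1×5 (V)
  1 contains 1×1 (I)

MCMLXVI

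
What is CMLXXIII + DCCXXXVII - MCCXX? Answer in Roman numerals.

CMLXXIII = 973, DCCXXXVII = 737, MCCXX = 1220
973 + 737 = 1710
1710 - 1220 = 490

CDXC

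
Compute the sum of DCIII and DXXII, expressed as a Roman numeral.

DCIII = 603
DXXII = 522
603 + 522 = 1125

MCXXV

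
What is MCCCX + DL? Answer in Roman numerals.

MCCCX = 1310
DL = 550
1310 + 550 = 1860

MDCCCLX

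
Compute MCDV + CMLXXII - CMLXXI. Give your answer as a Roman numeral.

MCDV = 1405, CMLXXII = 972, CMLXXI = 971
1405 + 972 = 2377
2377 - 971 = 1406

MCDVI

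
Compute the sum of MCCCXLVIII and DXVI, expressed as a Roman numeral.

MCCCXLVIII = 1348
DXVI = 516
1348 + 516 = 1864

MDCCCLXIV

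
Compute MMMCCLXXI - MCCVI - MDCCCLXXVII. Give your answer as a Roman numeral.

MMMCCLXXI = 3271, MCCVI = 1206, MDCCCLXXVII = 1877
3271 - 1206 = 2065
2065 - 1877 = 188

CLXXXVIII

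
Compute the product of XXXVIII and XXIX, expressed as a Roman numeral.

XXXVIII = 38
XXIX = 29
38 × 29 = 1102

MCII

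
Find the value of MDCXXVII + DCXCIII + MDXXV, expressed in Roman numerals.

MDCXXVII = 1627, DCXCIII = 693, MDXXV = 1525
1627 + 693 = 2320
2320 + 1525 = 3845

MMMDCCCXLV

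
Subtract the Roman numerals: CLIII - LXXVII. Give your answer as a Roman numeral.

CLIII = 153
LXXVII = 77
153 - 77 = 76

LXXVI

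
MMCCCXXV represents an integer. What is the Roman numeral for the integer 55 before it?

MMCCCXXV = 2325
2325 - 55 = 2270

MMCCLXX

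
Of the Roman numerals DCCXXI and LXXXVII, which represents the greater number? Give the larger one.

DCCXXI = 721
LXXXVII = 87
721 is larger

DCCXXI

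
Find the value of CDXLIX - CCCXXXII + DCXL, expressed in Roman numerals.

CDXLIX = 449, CCCXXXII = 332, DCXL = 640
449 - 332 = 117
117 + 640 = 757

DCCLVII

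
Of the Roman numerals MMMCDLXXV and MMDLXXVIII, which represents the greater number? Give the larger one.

MMMCDLXXV = 3475
MMDLXXVIII = 2578
3475 is larger

MMMCDLXXV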